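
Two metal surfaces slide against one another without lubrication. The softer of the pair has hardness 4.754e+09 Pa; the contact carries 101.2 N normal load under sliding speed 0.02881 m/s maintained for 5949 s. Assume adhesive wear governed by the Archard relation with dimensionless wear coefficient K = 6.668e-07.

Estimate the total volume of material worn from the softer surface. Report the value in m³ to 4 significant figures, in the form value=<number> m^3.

value=2.433e-12 m^3

The intermediates are shown rounded. Every step carries full precision — a single final rounding to 4 significant digits.
The distance L = v·t = 0.02881 m/s × 5949 s = 171.4 m.
Expressed in SI base units: W = 101.2 N, H = 4.754e+09 Pa, K = 6.668e-07.
Worn volume V = K·W·L/H = 6.668e-07 · 101.2 · 171.4 / 4.754e+09 = 2.433e-12 m³.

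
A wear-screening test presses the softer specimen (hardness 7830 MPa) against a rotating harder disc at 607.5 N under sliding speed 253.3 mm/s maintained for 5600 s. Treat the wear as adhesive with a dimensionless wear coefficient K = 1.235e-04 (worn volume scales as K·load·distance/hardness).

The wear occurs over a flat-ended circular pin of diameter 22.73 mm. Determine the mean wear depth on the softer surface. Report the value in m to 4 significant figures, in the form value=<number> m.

value=3.350e-05 m

The computation maintains full precision; displayed values are rounded, and rounded just once, at four significant digits.
Convert: Sliding speed v = 253.3 mm/s = 0.2533 m/s. Distance L = v·t = 0.2533 m/s × 5600 s = 1418 m.
Convert: Hardness H = 7830 MPa = 7.830e+09 Pa.
Convert: Pin diameter d = 22.73 mm = 0.02273 m. Contact area A = π·d²/4 = π·(0.02273 m)²/4 = 4.058e-04 m².
Expressed in SI base units: W = 607.5 N, H = 7.830e+09 Pa, K = 1.235e-04.
Apply Archard: V = K·W·L/H = 1.235e-04 · 607.5 · 1418 / 7.830e+09 = 1.359e-08 m³.
Wear depth h = V/A = 1.359e-08 / 4.058e-04 = 3.350e-05 m.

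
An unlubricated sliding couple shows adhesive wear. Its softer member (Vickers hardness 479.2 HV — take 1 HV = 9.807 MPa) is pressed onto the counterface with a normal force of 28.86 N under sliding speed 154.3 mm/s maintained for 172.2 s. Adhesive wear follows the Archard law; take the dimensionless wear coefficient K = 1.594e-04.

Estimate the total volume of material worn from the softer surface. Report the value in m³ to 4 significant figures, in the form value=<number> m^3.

Every step holds full precision; intermediate values are shown rounded; a lone final rounding, at four significant digits.
Convert: Sliding speed v = 154.3 mm/s = 0.1543 m/s. Path length L = v·t = 0.1543 m/s × 172.2 s = 26.57 m.
Convert: Hardness H = 479.2 HV × 9.807 MPa/HV = 4700 MPa = 4.700e+09 Pa.
As SI base values: W = 28.86 N, H = 4.700e+09 Pa, K = 1.594e-04.
Archard volume V = K·W·L/H = 1.594e-04 · 28.86 · 26.57 / 4.700e+09 = 2.601e-11 m³.

value=2.601e-11 m^3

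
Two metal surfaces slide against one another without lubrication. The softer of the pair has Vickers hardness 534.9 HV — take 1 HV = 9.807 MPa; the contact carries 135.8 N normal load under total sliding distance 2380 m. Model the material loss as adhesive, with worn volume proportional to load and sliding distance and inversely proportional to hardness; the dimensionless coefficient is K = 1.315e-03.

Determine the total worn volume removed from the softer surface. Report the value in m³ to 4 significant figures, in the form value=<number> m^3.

value=8.102e-08 m^3

The computation maintains full precision, and printed values are rounded, and one final rounding: 4 significant digits.
Convert: Hardness H = 534.9 HV × 9.807 MPa/HV = 5246 MPa = 5.246e+09 Pa.
Working in SI base units: W = 135.8 N, H = 5.246e+09 Pa, K = 1.315e-03.
The Archard volume V = K·W·L/H = 1.315e-03 · 135.8 · 2380 / 5.246e+09 = 8.102e-08 m³.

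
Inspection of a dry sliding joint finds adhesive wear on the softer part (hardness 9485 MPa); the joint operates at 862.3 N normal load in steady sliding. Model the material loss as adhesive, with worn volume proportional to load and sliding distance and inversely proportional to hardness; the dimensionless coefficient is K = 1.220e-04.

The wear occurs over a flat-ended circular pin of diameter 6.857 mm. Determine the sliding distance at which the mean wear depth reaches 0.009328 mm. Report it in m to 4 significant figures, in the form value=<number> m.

value=31.06 m

The intermediates appear rounded, and the algebra holds full float precision, and rounded once at the end, at four significant digits.
Hardness H = 9485 MPa = 9.485e+09 Pa.
Pin diameter d = 6.857 mm = 0.006857 m. Contact area A = π·d²/4 = π·(0.006857 m)²/4 = 3.693e-05 m².
Depth limit h_lim = 0.009328 mm = 9.328e-06 m.
In SI base units, W = 862.3 N, H = 9.485e+09 Pa, K = 1.220e-04.
Allowed volume V_lim = h_lim·A = 9.328e-06 · 3.693e-05 = 3.445e-10 m³.
Sliding life L = V_lim·H/(K·W) = 3.445e-10 · 9.485e+09 / (1.220e-04 · 862.3) = 31.06 m.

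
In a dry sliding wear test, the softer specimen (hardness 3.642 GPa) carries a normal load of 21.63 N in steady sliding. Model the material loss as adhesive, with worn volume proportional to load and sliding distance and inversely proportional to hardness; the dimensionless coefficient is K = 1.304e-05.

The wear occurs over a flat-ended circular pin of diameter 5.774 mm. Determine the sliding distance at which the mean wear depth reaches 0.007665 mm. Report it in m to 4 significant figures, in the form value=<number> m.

value=2592 m

The computation carries full float precision — intermediates appear rounded — a single final rounding, at 4 significant digits.
Hardness H = 3.642 GPa = 3.642e+09 Pa.
Pin diameter d = 5.774 mm = 0.005774 m. Contact area A = π·d²/4 = π·(0.005774 m)²/4 = 2.618e-05 m².
Depth limit h_lim = 0.007665 mm = 7.665e-06 m.
Working in SI base units: W = 21.63 N, H = 3.642e+09 Pa, K = 1.304e-05.
Permissible volume V_lim = h_lim·A = 7.665e-06 · 2.618e-05 = 2.007e-10 m³.
So the life L = V_lim·H/(K·W) = 2.007e-10 · 3.642e+09 / (1.304e-05 · 21.63) = 2592 m.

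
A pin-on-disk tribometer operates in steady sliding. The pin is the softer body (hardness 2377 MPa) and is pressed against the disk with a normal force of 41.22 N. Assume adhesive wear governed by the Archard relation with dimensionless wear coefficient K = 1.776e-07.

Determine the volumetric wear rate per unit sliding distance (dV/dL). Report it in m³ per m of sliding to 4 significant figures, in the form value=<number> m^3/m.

All working math holds full float precision; intermediate values are shown rounded, and one final rounding: 4 significant figures.
Hardness H = 2377 MPa = 2.377e+09 Pa.
Collected in SI base units: W = 41.22 N, H = 2.377e+09 Pa, K = 1.776e-07.
The wear rate dV/dL = K·W/H — distance-free: 1.776e-07 · 41.22 / 2.377e+09 = 3.080e-15 m³/m.

value=3.080e-15 m^3/m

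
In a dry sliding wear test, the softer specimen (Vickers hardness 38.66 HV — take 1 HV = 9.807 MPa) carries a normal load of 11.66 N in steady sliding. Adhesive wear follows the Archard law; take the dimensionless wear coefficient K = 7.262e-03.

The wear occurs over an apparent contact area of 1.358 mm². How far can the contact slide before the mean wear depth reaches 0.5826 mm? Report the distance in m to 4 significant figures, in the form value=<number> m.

The algebra runs at exact precision; intermediate values are displayed rounded. Rounded just once: four significant figures.
Convert: Hardness H = 38.66 HV × 9.807 MPa/HV = 379.1 MPa = 3.791e+08 Pa.
Convert: Contact area A = 1.358 mm² = 1.358e-06 m².
Convert: Depth limit h_lim = 0.5826 mm = 5.826e-04 m.
In SI base units, W = 11.66 N, H = 3.791e+08 Pa, K = 7.262e-03.
Volume at the limit: V_lim = h_lim·A = 5.826e-04 · 1.358e-06 = 7.912e-10 m³.
Life L = V_lim·H/(K·W) = 7.912e-10 · 3.791e+08 / (7.262e-03 · 11.66) = 3.543 m.

value=3.543 m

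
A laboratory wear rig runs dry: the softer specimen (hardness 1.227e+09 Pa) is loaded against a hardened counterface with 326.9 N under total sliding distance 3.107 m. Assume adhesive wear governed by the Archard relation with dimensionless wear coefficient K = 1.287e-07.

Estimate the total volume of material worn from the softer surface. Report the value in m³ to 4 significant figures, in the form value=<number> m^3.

The computation holds exact precision. The intermediates are shown rounded, and one last rounding, at four significant figures.
Expressed in SI base units: W = 326.9 N, H = 1.227e+09 Pa, K = 1.287e-07.
Wear volume V = K·W·L/H = 1.287e-07 · 326.9 · 3.107 / 1.227e+09 = 1.065e-13 m³.

value=1.065e-13 m^3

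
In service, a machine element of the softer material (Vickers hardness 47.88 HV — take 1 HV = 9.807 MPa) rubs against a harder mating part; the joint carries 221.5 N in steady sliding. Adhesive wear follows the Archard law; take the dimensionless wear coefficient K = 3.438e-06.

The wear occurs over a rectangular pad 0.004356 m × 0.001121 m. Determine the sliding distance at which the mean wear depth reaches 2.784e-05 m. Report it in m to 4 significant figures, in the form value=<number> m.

value=83.82 m

The computation holds exact precision, and intermediates are shown rounded. Rounded once at the end to 4 significant digits.
Convert: Hardness H = 47.88 HV × 9.807 MPa/HV = 469.6 MPa = 4.696e+08 Pa.
Convert: Contact area A = 0.004356 m × 0.001121 m = 4.883e-06 m².
Working in SI base units: W = 221.5 N, H = 4.696e+08 Pa, K = 3.438e-06.
Limit volume V_lim = h_lim·A = 2.784e-05 · 4.883e-06 = 1.359e-10 m³.
Inverting, life L = V_lim·H/(K·W) = 1.359e-10 · 4.696e+08 / (3.438e-06 · 221.5) = 83.82 m.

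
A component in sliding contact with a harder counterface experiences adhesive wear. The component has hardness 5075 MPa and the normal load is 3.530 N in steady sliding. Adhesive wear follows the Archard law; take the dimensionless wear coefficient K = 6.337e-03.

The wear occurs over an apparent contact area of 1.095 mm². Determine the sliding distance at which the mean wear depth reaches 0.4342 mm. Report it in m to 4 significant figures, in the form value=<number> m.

value=107.9 m

All working math maintains full float precision. Shown intermediates are rounded, and one last rounding, at 4 significant figures.
Hardness H = 5075 MPa = 5.075e+09 Pa.
Contact area A = 1.095 mm² = 1.095e-06 m².
Depth limit h_lim = 0.4342 mm = 4.342e-04 m.
Expressed in SI base units: W = 3.530 N, H = 5.075e+09 Pa, K = 6.337e-03.
Limit volume V_lim = h_lim·A = 4.342e-04 · 1.095e-06 = 4.754e-10 m³.
Sliding life L = V_lim·H/(K·W) = 4.754e-10 · 5.075e+09 / (6.337e-03 · 3.530) = 107.9 m.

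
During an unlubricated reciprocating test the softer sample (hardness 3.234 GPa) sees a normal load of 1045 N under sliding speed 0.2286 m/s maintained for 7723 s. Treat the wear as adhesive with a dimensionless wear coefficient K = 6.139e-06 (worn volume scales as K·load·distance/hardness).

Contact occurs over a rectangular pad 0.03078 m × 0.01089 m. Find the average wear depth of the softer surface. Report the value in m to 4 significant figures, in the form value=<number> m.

Each operation maintains exact precision; intermediates are printed rounded — one last rounding: four significant figures.
Convert: Sliding distance L = v·t = 0.2286 m/s × 7723 s = 1765 m.
Convert: Hardness H = 3.234 GPa = 3.234e+09 Pa.
Convert: Contact area A = 0.03078 m × 0.01089 m = 3.352e-04 m².
As SI base values: W = 1045 N, H = 3.234e+09 Pa, K = 6.139e-06.
By Archard's law, V = K·W·L/H = 6.139e-06 · 1045 · 1765 / 3.234e+09 = 3.502e-09 m³.
Depth of wear h = V/A = 3.502e-09 / 3.352e-04 = 1.045e-05 m.

value=1.045e-05 m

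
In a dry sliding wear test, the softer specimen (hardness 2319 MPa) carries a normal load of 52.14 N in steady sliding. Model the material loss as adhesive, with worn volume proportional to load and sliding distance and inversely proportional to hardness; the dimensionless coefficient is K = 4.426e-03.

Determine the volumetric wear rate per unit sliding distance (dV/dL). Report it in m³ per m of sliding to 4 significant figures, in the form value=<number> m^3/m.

value=9.951e-11 m^3/m

Intermediate values are displayed rounded, and every step keeps exact precision — a lone final rounding to four significant figures.
Hardness H = 2319 MPa = 2.319e+09 Pa.
As SI base values: W = 52.14 N, H = 2.319e+09 Pa, K = 4.426e-03.
Volumetric rate dV/dL = K·W/H (no L dependence): 4.426e-03 · 52.14 / 2.319e+09 = 9.951e-11 m³/m.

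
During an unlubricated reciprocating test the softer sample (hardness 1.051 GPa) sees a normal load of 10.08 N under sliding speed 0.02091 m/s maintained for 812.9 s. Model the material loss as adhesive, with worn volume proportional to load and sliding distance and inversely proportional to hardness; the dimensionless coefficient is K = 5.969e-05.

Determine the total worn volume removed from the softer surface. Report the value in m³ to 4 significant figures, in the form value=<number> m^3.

Intermediates appear rounded; all working math keeps full precision; one final rounding, at 4 significant digits.
Distance covered L = v·t = 0.02091 m/s × 812.9 s = 17.00 m.
Hardness H = 1.051 GPa = 1.051e+09 Pa.
As SI base values: W = 10.08 N, H = 1.051e+09 Pa, K = 5.969e-05.
Wear volume V = K·W·L/H = 5.969e-05 · 10.08 · 17.00 / 1.051e+09 = 9.731e-12 m³.

value=9.731e-12 m^3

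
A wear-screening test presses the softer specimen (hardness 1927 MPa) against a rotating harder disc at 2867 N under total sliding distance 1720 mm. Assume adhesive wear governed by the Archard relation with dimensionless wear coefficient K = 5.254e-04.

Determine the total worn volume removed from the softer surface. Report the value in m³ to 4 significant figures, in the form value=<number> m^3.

Displayed values are rounded. All arithmetic carries full float precision; one final rounding to 4 significant figures.
Total distance L = 1720 mm = 1.720 m.
Hardness H = 1927 MPa = 1.927e+09 Pa.
In SI base units: W = 2867 N, H = 1.927e+09 Pa, K = 5.254e-04.
The Archard volume V = K·W·L/H = 5.254e-04 · 2867 · 1.720 / 1.927e+09 = 1.345e-09 m³.

value=1.345e-09 m^3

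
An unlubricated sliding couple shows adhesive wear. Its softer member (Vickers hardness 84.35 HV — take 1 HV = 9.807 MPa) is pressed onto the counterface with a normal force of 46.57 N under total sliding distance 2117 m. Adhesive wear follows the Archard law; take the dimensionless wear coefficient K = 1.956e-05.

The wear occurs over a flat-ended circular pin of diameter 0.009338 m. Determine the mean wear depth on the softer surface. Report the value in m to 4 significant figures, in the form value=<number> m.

The intermediates are displayed rounded. The algebra runs at exact precision, and rounded once at the end to 4 significant digits.
Convert: Hardness H = 84.35 HV × 9.807 MPa/HV = 827.2 MPa = 8.272e+08 Pa.
Convert: Contact area A = π·d²/4 = π·(0.009338 m)²/4 = 6.849e-05 m².
Restated in SI base units: W = 46.57 N, H = 8.272e+08 Pa, K = 1.956e-05.
Volume removed: V = K·W·L/H = 1.956e-05 · 46.57 · 2117 / 8.272e+08 = 2.331e-09 m³.
Depth h = V/A = 2.331e-09 / 6.849e-05 = 3.404e-05 m.

value=3.404e-05 m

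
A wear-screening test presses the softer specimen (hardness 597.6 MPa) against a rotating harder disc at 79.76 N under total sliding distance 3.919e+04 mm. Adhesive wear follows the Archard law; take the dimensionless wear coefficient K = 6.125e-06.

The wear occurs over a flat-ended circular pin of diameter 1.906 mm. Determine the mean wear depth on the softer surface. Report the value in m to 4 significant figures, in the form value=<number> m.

value=1.123e-05 m

Every step carries full precision. Displayed values are rounded — a single final rounding, at four significant digits.
Convert: Path length L = 3.919e+04 mm = 39.19 m.
Convert: Hardness H = 597.6 MPa = 5.976e+08 Pa.
Convert: Pin diameter d = 1.906 mm = 0.001906 m. Contact area A = π·d²/4 = π·(0.001906 m)²/4 = 2.853e-06 m².
SI base units throughout: W = 79.76 N, H = 5.976e+08 Pa, K = 6.125e-06.
Worn volume V = K·W·L/H = 6.125e-06 · 79.76 · 39.19 / 5.976e+08 = 3.204e-11 m³.
Average depth h = V/A = 3.204e-11 / 2.853e-06 = 1.123e-05 m.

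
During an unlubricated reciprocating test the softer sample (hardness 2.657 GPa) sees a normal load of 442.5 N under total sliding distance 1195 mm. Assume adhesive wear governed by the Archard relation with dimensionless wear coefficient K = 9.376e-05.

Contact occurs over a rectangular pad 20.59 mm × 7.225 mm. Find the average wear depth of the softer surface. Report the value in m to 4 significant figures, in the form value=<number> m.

value=1.254e-07 m

Intermediate values are printed rounded — each operation keeps full precision. Rounded once at the end to four significant digits.
Convert: Sliding distance L = 1195 mm = 1.195 m.
Convert: Hardness H = 2.657 GPa = 2.657e+09 Pa.
Convert: Pad sides 20.59 mm × 7.225 mm = 0.02059 m × 0.007225 m. Contact area A = 0.02059 m × 0.007225 m = 1.488e-04 m².
Collected in SI base units: W = 442.5 N, H = 2.657e+09 Pa, K = 9.376e-05.
Apply Archard: V = K·W·L/H = 9.376e-05 · 442.5 · 1.195 / 2.657e+09 = 1.866e-11 m³.
Depth of wear h = V/A = 1.866e-11 / 1.488e-04 = 1.254e-07 m.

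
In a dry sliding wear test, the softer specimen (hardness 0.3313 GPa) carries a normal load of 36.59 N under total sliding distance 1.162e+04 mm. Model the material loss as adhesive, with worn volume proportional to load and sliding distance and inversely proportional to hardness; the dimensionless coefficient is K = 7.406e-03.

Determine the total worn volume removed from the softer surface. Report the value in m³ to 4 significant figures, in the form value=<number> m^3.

value=9.505e-09 m^3

All arithmetic holds full precision. Quoted intermediates are rounded, and a single final rounding, at four significant digits.
Distance covered L = 1.162e+04 mm = 11.62 m.
Hardness H = 0.3313 GPa = 3.313e+08 Pa.
Restated in SI base units: W = 36.59 N, H = 3.313e+08 Pa, K = 7.406e-03.
The Archard volume V = K·W·L/H = 7.406e-03 · 36.59 · 11.62 / 3.313e+08 = 9.505e-09 m³.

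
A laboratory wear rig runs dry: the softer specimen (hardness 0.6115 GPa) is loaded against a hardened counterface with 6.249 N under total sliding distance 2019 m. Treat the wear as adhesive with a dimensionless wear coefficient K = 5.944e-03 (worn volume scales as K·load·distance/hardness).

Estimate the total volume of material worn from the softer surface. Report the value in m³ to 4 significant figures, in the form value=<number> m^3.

Displayed values are rounded; all working math holds full float precision — rounded once at the end: four significant digits.
Convert: Hardness H = 0.6115 GPa = 6.115e+08 Pa.
Restated in SI base units: W = 6.249 N, H = 6.115e+08 Pa, K = 5.944e-03.
The Archard volume V = K·W·L/H = 5.944e-03 · 6.249 · 2019 / 6.115e+08 = 1.226e-07 m³.

value=1.226e-07 m^3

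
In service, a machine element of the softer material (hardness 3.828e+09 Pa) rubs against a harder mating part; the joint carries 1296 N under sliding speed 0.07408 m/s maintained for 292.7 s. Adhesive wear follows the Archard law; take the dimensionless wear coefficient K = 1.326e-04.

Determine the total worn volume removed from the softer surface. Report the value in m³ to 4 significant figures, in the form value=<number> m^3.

value=9.734e-10 m^3

Every step keeps full precision — shown intermediates are rounded; a single final rounding: four significant digits.
Path length L = v·t = 0.07408 m/s × 292.7 s = 21.68 m.
In SI base units, W = 1296 N, H = 3.828e+09 Pa, K = 1.326e-04.
Archard relation: V = K·W·L/H = 1.326e-04 · 1296 · 21.68 / 3.828e+09 = 9.734e-10 m³.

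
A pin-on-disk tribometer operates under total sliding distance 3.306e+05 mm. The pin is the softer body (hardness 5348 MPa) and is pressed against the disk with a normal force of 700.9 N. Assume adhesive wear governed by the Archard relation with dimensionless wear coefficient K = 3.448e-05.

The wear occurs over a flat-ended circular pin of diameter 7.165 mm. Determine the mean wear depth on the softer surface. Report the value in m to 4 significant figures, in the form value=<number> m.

Intermediate values are displayed rounded; all working math keeps exact precision, and rounded just once to four significant digits.
Convert: Sliding distance L = 3.306e+05 mm = 330.6 m.
Convert: Hardness H = 5348 MPa = 5.348e+09 Pa.
Convert: Pin diameter d = 7.165 mm = 0.007165 m. Contact area A = π·d²/4 = π·(0.007165 m)²/4 = 4.032e-05 m².
Expressed in SI base units: W = 700.9 N, H = 5.348e+09 Pa, K = 3.448e-05.
Archard volume V = K·W·L/H = 3.448e-05 · 700.9 · 330.6 / 5.348e+09 = 1.494e-09 m³.
Depth of wear h = V/A = 1.494e-09 / 4.032e-05 = 3.705e-05 m.

value=3.705e-05 m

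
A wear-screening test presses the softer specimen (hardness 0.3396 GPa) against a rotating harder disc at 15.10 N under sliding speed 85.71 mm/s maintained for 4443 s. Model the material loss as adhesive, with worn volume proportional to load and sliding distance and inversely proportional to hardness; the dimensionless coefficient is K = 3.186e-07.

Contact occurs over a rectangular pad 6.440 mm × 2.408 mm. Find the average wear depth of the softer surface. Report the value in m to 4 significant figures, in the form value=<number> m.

value=3.479e-07 m

Each operation keeps full float precision. Intermediates are displayed rounded — a lone final rounding to 4 significant figures.
Sliding speed v = 85.71 mm/s = 0.08571 m/s. The distance L = v·t = 0.08571 m/s × 4443 s = 380.8 m.
Hardness H = 0.3396 GPa = 3.396e+08 Pa.
Pad sides 6.440 mm × 2.408 mm = 0.006440 m × 0.002408 m. Contact area A = 0.006440 m × 0.002408 m = 1.551e-05 m².
As SI base values: W = 15.10 N, H = 3.396e+08 Pa, K = 3.186e-07.
Wear volume V = K·W·L/H = 3.186e-07 · 15.10 · 380.8 / 3.396e+08 = 5.395e-12 m³.
Depth of wear h = V/A = 5.395e-12 / 1.551e-05 = 3.479e-07 m.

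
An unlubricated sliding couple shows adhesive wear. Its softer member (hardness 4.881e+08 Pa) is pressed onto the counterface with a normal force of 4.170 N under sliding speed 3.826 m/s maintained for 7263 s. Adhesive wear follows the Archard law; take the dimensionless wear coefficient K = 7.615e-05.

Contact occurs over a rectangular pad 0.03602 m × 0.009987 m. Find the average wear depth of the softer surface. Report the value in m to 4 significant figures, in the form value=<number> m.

value=5.026e-05 m

Intermediate values appear rounded. Each operation runs at exact precision, and one last rounding, at 4 significant digits.
Distance L = v·t = 3.826 m/s × 7263 s = 2.779e+04 m.
Contact area A = 0.03602 m × 0.009987 m = 3.597e-04 m².
Restated in SI base units: W = 4.170 N, H = 4.881e+08 Pa, K = 7.615e-05.
Archard volume V = K·W·L/H = 7.615e-05 · 4.170 · 2.779e+04 / 4.881e+08 = 1.808e-08 m³.
Mean depth h = V/A = 1.808e-08 / 3.597e-04 = 5.026e-05 m.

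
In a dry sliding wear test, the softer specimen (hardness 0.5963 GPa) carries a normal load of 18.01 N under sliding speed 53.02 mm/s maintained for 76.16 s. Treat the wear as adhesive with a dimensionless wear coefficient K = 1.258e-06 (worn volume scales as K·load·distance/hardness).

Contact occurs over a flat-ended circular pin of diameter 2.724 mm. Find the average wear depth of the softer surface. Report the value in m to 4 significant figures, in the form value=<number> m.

Every step runs at full precision. Intermediates are shown rounded — one final rounding, at four significant figures.
Sliding speed v = 53.02 mm/s = 0.05302 m/s. Distance covered L = v·t = 0.05302 m/s × 76.16 s = 4.038 m.
Hardness H = 0.5963 GPa = 5.963e+08 Pa.
Pin diameter d = 2.724 mm = 0.002724 m. Contact area A = π·d²/4 = π·(0.002724 m)²/4 = 5.828e-06 m².
Expressed in SI base units: W = 18.01 N, H = 5.963e+08 Pa, K = 1.258e-06.
The Archard volume V = K·W·L/H = 1.258e-06 · 18.01 · 4.038 / 5.963e+08 = 1.534e-13 m³.
Mean depth h = V/A = 1.534e-13 / 5.828e-06 = 2.633e-08 m.

value=2.633e-08 m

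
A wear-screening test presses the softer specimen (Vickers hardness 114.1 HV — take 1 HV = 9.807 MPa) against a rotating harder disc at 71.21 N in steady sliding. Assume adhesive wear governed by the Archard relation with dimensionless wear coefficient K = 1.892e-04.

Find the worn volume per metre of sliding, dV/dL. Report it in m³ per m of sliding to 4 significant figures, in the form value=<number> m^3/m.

The intermediates are displayed rounded. The algebra keeps full float precision — a lone final rounding: four significant digits.
Convert: Hardness H = 114.1 HV × 9.807 MPa/HV = 1119 MPa = 1.119e+09 Pa.
Collected in SI base units: W = 71.21 N, H = 1.119e+09 Pa, K = 1.892e-04.
Rate of wear dV/dL = K·W/H: 1.892e-04 · 71.21 / 1.119e+09 = 1.204e-11 m³/m.

value=1.204e-11 m^3/m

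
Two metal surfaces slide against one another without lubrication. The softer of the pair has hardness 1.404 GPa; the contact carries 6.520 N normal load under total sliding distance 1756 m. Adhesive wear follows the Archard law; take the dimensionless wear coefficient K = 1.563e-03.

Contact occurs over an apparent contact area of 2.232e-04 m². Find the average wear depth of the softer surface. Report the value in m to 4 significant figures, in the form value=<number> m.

value=5.710e-05 m

Shown intermediates are rounded. All working math holds full precision — one final rounding to four significant digits.
Hardness H = 1.404 GPa = 1.404e+09 Pa.
Working in SI base units: W = 6.520 N, H = 1.404e+09 Pa, K = 1.563e-03.
Archard relation: V = K·W·L/H = 1.563e-03 · 6.520 · 1756 / 1.404e+09 = 1.275e-08 m³.
Depth of wear h = V/A = 1.275e-08 / 2.232e-04 = 5.710e-05 m.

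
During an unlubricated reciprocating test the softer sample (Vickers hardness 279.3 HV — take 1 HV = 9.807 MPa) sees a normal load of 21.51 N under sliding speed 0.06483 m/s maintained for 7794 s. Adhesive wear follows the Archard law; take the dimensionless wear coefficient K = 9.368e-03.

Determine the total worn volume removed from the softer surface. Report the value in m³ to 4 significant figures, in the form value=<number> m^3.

value=3.717e-08 m^3

Printed values are rounded. The computation runs at full float precision — one final rounding, at four significant digits.
Convert: The distance L = v·t = 0.06483 m/s × 7794 s = 505.3 m.
Convert: Hardness H = 279.3 HV × 9.807 MPa/HV = 2739 MPa = 2.739e+09 Pa.
In SI base units, W = 21.51 N, H = 2.739e+09 Pa, K = 9.368e-03.
Apply Archard: V = K·W·L/H = 9.368e-03 · 21.51 · 505.3 / 2.739e+09 = 3.717e-08 m³.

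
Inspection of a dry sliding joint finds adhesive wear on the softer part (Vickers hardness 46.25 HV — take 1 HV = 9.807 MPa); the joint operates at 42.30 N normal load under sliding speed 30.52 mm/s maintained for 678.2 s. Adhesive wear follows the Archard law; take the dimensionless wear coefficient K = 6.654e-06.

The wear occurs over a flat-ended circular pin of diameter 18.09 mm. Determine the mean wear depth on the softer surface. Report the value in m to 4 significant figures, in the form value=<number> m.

Intermediate values are displayed rounded. The algebra holds exact precision — rounded once at the end, at four significant figures.
Convert: Sliding speed v = 30.52 mm/s = 0.03052 m/s. The distance L = v·t = 0.03052 m/s × 678.2 s = 20.70 m.
Convert: Hardness H = 46.25 HV × 9.807 MPa/HV = 453.6 MPa = 4.536e+08 Pa.
Convert: Pin diameter d = 18.09 mm = 0.01809 m. Contact area A = π·d²/4 = π·(0.01809 m)²/4 = 2.570e-04 m².
As SI base values: W = 42.30 N, H = 4.536e+08 Pa, K = 6.654e-06.
Apply Archard: V = K·W·L/H = 6.654e-06 · 42.30 · 20.70 / 4.536e+08 = 1.284e-11 m³.
Mean depth h = V/A = 1.284e-11 / 2.570e-04 = 4.997e-08 m.

value=4.997e-08 m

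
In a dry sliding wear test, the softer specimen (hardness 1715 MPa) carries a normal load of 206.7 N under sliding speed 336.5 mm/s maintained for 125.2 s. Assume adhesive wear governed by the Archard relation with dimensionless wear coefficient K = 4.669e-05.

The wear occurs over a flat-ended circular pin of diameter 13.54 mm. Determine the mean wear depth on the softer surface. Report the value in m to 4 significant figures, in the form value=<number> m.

The computation runs at exact precision. The intermediates are printed rounded. Rounded just once: 4 significant figures.
Sliding speed v = 336.5 mm/s = 0.3365 m/s. Path length L = v·t = 0.3365 m/s × 125.2 s = 42.13 m.
Hardness H = 1715 MPa = 1.715e+09 Pa.
Pin diameter d = 13.54 mm = 0.01354 m. Contact area A = π·d²/4 = π·(0.01354 m)²/4 = 1.440e-04 m².
Collected in SI base units: W = 206.7 N, H = 1.715e+09 Pa, K = 4.669e-05.
The Archard volume V = K·W·L/H = 4.669e-05 · 206.7 · 42.13 / 1.715e+09 = 2.371e-10 m³.
Mean wear depth h = V/A = 2.371e-10 / 1.440e-04 = 1.647e-06 m.

value=1.647e-06 m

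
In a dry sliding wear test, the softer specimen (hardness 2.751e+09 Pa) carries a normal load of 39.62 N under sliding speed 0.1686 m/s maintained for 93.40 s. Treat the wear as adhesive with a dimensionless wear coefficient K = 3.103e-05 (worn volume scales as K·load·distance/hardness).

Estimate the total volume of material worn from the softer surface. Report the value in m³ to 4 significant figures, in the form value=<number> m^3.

Printed values are rounded; all arithmetic runs at exact precision, and one last rounding to four significant digits.
Total distance L = v·t = 0.1686 m/s × 93.40 s = 15.75 m.
SI base units throughout: W = 39.62 N, H = 2.751e+09 Pa, K = 3.103e-05.
Archard volume V = K·W·L/H = 3.103e-05 · 39.62 · 15.75 / 2.751e+09 = 7.037e-12 m³.

value=7.037e-12 m^3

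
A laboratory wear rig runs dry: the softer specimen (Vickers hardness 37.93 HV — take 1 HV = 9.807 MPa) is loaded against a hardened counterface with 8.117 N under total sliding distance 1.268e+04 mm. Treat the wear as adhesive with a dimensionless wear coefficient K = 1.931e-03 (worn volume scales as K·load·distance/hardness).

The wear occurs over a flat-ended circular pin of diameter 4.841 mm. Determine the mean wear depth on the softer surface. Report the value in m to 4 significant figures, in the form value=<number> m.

The intermediates are shown rounded; every step keeps full precision. Rounded just once to four significant digits.
Total distance L = 1.268e+04 mm = 12.68 m.
Hardness H = 37.93 HV × 9.807 MPa/HV = 372.0 MPa = 3.720e+08 Pa.
Pin diameter d = 4.841 mm = 0.004841 m. Contact area A = π·d²/4 = π·(0.004841 m)²/4 = 1.841e-05 m².
SI base units throughout: W = 8.117 N, H = 3.720e+08 Pa, K = 1.931e-03.
Archard relation: V = K·W·L/H = 1.931e-03 · 8.117 · 12.68 / 3.720e+08 = 5.343e-10 m³.
Average depth h = V/A = 5.343e-10 / 1.841e-05 = 2.903e-05 m.

value=2.903e-05 m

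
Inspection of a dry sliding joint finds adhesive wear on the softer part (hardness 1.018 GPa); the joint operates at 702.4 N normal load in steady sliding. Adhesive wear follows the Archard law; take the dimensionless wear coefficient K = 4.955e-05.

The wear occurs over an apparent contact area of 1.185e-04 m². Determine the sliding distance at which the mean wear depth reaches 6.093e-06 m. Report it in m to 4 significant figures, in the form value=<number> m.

Every step holds full float precision. The intermediates appear rounded; rounded just once to four significant digits.
Convert: Hardness H = 1.018 GPa = 1.018e+09 Pa.
Expressed in SI base units: W = 702.4 N, H = 1.018e+09 Pa, K = 4.955e-05.
At the depth limit, V_lim = h_lim·A = 6.093e-06 · 1.185e-04 = 7.220e-10 m³.
So the life L = V_lim·H/(K·W) = 7.220e-10 · 1.018e+09 / (4.955e-05 · 702.4) = 21.12 m.

value=21.12 m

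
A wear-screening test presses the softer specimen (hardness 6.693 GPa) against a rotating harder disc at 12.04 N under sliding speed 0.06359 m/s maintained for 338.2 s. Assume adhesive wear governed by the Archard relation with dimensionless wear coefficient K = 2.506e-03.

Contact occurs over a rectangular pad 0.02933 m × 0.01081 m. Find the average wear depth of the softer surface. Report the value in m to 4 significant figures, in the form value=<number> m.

The algebra carries exact precision; intermediates are displayed rounded; rounded once at the end to 4 significant digits.
Distance covered L = v·t = 0.06359 m/s × 338.2 s = 21.51 m.
Hardness H = 6.693 GPa = 6.693e+09 Pa.
Contact area A = 0.02933 m × 0.01081 m = 3.171e-04 m².
Collected in SI base units: W = 12.04 N, H = 6.693e+09 Pa, K = 2.506e-03.
Volume removed: V = K·W·L/H = 2.506e-03 · 12.04 · 21.51 / 6.693e+09 = 9.695e-11 m³.
Average depth h = V/A = 9.695e-11 / 3.171e-04 = 3.058e-07 m.

value=3.058e-07 m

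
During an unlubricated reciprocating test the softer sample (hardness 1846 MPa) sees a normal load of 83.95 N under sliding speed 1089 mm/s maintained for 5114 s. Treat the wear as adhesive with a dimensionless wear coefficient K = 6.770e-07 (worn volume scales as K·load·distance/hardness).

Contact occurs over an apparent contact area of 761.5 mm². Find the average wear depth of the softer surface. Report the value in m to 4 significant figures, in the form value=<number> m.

Every step carries full precision; intermediate values are printed rounded; one final rounding: four significant digits.
Sliding speed v = 1089 mm/s = 1.089 m/s. Distance L = v·t = 1.089 m/s × 5114 s = 5569 m.
Hardness H = 1846 MPa = 1.846e+09 Pa.
Contact area A = 761.5 mm² = 7.615e-04 m².
Restated in SI base units: W = 83.95 N, H = 1.846e+09 Pa, K = 6.770e-07.
Worn volume V = K·W·L/H = 6.770e-07 · 83.95 · 5569 / 1.846e+09 = 1.715e-10 m³.
Depth h = V/A = 1.715e-10 / 7.615e-04 = 2.252e-07 m.

value=2.252e-07 m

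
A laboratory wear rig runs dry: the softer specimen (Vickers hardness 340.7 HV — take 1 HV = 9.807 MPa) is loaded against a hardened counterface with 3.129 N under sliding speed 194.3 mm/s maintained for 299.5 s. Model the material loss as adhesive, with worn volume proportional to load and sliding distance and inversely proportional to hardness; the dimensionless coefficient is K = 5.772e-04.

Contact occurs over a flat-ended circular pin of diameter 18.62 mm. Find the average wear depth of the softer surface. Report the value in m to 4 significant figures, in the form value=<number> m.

value=1.155e-07 m

Each operation keeps exact precision — the intermediates are printed rounded; a lone final rounding, at 4 significant digits.
Sliding speed v = 194.3 mm/s = 0.1943 m/s. Path length L = v·t = 0.1943 m/s × 299.5 s = 58.19 m.
Hardness H = 340.7 HV × 9.807 MPa/HV = 3341 MPa = 3.341e+09 Pa.
Pin diameter d = 18.62 mm = 0.01862 m. Contact area A = π·d²/4 = π·(0.01862 m)²/4 = 2.723e-04 m².
Collected in SI base units: W = 3.129 N, H = 3.341e+09 Pa, K = 5.772e-04.
Volume removed: V = K·W·L/H = 5.772e-04 · 3.129 · 58.19 / 3.341e+09 = 3.146e-11 m³.
Mean wear depth h = V/A = 3.146e-11 / 2.723e-04 = 1.155e-07 m.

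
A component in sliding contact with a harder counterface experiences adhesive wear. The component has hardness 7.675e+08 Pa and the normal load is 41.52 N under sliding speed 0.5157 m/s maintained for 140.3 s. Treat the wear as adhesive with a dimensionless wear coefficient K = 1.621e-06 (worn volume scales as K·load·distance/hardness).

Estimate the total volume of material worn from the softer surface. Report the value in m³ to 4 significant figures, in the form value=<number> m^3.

value=6.345e-12 m^3

All working math carries exact precision. The intermediates are printed rounded, and one final rounding to four significant digits.
Convert: Distance L = v·t = 0.5157 m/s × 140.3 s = 72.35 m.
Restated in SI base units: W = 41.52 N, H = 7.675e+08 Pa, K = 1.621e-06.
Wear volume V = K·W·L/H = 1.621e-06 · 41.52 · 72.35 / 7.675e+08 = 6.345e-12 m³.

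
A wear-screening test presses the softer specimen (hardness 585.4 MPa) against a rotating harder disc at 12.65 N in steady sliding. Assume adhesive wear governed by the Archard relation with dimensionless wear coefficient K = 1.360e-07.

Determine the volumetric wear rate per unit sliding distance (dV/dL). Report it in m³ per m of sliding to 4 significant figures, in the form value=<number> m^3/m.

Displayed values are rounded. All working math runs at exact precision — one final rounding to 4 significant figures.
Convert: Hardness H = 585.4 MPa = 5.854e+08 Pa.
Expressed in SI base units: W = 12.65 N, H = 5.854e+08 Pa, K = 1.360e-07.
Sliding wear rate dV/dL = K·W/H: 1.360e-07 · 12.65 / 5.854e+08 = 2.939e-15 m³/m.

value=2.939e-15 m^3/m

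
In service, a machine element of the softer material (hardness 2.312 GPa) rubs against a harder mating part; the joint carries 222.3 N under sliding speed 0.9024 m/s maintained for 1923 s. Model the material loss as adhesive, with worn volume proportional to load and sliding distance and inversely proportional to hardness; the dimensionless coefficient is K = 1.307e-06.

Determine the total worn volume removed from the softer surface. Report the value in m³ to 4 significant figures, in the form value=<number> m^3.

Intermediate values are shown rounded. The computation carries full float precision, and a single final rounding, at four significant digits.
Convert: Path length L = v·t = 0.9024 m/s × 1923 s = 1735 m.
Convert: Hardness H = 2.312 GPa = 2.312e+09 Pa.
Working in SI base units: W = 222.3 N, H = 2.312e+09 Pa, K = 1.307e-06.
By Archard's law, V = K·W·L/H = 1.307e-06 · 222.3 · 1735 / 2.312e+09 = 2.181e-10 m³.

value=2.181e-10 m^3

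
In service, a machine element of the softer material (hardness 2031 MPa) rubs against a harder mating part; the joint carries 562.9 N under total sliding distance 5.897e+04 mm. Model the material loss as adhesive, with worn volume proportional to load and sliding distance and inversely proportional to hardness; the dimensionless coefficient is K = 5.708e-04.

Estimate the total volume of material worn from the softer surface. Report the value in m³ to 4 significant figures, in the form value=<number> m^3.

Quoted intermediates are rounded. Every step holds full float precision; one last rounding, at 4 significant figures.
Convert: Distance covered L = 5.897e+04 mm = 58.97 m.
Convert: Hardness H = 2031 MPa = 2.031e+09 Pa.
Expressed in SI base units: W = 562.9 N, H = 2.031e+09 Pa, K = 5.708e-04.
Worn volume V = K·W·L/H = 5.708e-04 · 562.9 · 58.97 / 2.031e+09 = 9.329e-09 m³.

value=9.329e-09 m^3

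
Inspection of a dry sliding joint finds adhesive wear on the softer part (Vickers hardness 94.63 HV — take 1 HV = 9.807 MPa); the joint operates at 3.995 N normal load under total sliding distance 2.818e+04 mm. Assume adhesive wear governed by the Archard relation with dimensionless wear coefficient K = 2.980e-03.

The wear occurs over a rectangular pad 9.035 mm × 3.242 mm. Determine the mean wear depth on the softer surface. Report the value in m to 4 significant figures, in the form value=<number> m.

value=1.234e-05 m

The intermediates appear rounded, and each operation holds full precision; a lone final rounding to 4 significant digits.
The distance L = 2.818e+04 mm = 28.18 m.
Hardness H = 94.63 HV × 9.807 MPa/HV = 928.0 MPa = 9.280e+08 Pa.
Pad sides 9.035 mm × 3.242 mm = 0.009035 m × 0.003242 m. Contact area A = 0.009035 m × 0.003242 m = 2.929e-05 m².
SI base units throughout: W = 3.995 N, H = 9.280e+08 Pa, K = 2.980e-03.
Wear volume V = K·W·L/H = 2.980e-03 · 3.995 · 28.18 / 9.280e+08 = 3.615e-10 m³.
Wear depth h = V/A = 3.615e-10 / 2.929e-05 = 1.234e-05 m.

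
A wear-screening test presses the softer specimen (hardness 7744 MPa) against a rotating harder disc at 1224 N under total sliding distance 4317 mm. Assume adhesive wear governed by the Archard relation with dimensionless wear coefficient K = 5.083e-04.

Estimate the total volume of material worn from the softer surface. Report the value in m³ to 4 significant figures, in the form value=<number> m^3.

value=3.468e-10 m^3

Intermediate values appear rounded — the computation keeps full precision. Rounded once at the end, at 4 significant figures.
Convert: Distance covered L = 4317 mm = 4.317 m.
Convert: Hardness H = 7744 MPa = 7.744e+09 Pa.
Collected in SI base units: W = 1224 N, H = 7.744e+09 Pa, K = 5.083e-04.
Apply Archard: V = K·W·L/H = 5.083e-04 · 1224 · 4.317 / 7.744e+09 = 3.468e-10 m³.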